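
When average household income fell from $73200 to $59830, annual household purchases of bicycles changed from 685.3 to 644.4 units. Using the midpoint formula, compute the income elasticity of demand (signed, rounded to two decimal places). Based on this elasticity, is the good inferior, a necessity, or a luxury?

0.31; necessity

%ΔQ = (644.4 − 685.3)/[( 685.3 + 644.4)/2] = -40.9/664.85 = -0.061517…
%ΔIncome = (59830 − 73200)/[( 73200 + 59830)/2] = -13370/66515 = -0.201007…
E_income = (-40.9/664.85) / (-13370/66515) = 0.3060…
0 < E_income < 1 ⇒ normal good, necessity.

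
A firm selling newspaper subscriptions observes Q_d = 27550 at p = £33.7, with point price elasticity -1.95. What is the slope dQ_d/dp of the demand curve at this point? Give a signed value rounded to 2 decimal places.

Ed = (dQ_d/dp)·(p/Q_d) ⇒ dQ_d/dp = Ed·Q_d/p = (-1.95)·27550/33.7 = -1594.1394…

-1594.14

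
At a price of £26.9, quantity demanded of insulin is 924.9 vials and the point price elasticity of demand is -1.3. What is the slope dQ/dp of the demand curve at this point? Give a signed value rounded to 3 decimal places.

-44.698

Ed = (dQ/dp)·(p/Q) ⇒ dQ/dp = Ed·Q/p = (-1.3)·924.9/26.9 = -44.69776…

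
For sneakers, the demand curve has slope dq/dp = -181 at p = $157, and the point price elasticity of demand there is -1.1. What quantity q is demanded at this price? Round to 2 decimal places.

Ed = (dq/dp)·(p/q) ⇒ q = (dq/dp)·p/Ed = (-181)·157/(-1.1) = 25833.6363…

25833.64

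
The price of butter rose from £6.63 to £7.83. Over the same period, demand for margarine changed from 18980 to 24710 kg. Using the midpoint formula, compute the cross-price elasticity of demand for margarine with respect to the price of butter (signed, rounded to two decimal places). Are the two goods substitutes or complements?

1.58; substitutes

%ΔQ_{margarine} = (24710 − 18980)/avg = 5730/21845 = 0.262302…
%ΔP_{butter} = (7.83 − 6.63)/avg = 1.2/7.23 = 0.165975…
E_cross = (5730/21845) / (1.2/7.23) = 1.5803…
E_cross > 0 ⇒ the goods are substitutes.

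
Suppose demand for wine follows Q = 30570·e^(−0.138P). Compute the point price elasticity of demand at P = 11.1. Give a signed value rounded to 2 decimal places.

-1.53

dQ/dP = −0.138·Q = -911.848. At P = 11.1, Q = 6607.59.
Ed = (dQ/dP)·(P/Q) = (-911.848) × (11.1/6607.59) = -1.5318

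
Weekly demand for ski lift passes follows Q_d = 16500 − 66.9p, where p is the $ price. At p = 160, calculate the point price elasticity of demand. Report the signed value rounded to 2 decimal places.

dQ_d/dp = −66.9. At p = 160, Q_d = 16500 − 66.9(160) = 5796.
Ed = (dQ_d/dp)·(p/Q_d) = −66.9 × (160/5796) = -1.8467…

-1.85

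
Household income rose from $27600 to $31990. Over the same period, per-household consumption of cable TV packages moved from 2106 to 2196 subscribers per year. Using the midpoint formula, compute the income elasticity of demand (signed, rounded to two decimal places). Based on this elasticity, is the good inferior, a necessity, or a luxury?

%ΔQ = (2196 − 2106)/[( 2106 + 2196)/2] = 90/2151 = 0.041841…
%ΔIncome = (31990 − 27600)/[( 27600 + 31990)/2] = 4390/29795 = 0.147340…
E_income = (90/2151) / (4390/29795) = 0.2839…
0 < E_income < 1 ⇒ normal good, necessity.

0.28; necessity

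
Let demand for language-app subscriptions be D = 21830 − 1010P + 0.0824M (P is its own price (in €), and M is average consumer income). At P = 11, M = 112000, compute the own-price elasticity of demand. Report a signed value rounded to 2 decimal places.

At the given values, D = 21830 − 1010(11) + 0.0824(112000) = 19948.8.
∂D/∂P = −1010.
E = (-1010) × (11/19948.8) = -0.5569…

-0.56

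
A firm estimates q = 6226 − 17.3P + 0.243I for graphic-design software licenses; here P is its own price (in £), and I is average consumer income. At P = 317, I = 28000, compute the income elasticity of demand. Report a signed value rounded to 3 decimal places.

At the given values, q = 6226 − 17.3(317) + 0.243(28000) = 7545.9.
∂q/∂I = 0.243.
E = (0.243) × (28000/7545.9) = 0.90168…

0.902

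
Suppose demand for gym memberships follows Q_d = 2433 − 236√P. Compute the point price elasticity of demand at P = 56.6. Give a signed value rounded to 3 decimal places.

dQ_d/dP = −236/(2√P) = -15.6846. At P = 56.6, Q_d = 657.502.
Ed = (dQ_d/dP)·(P/Q_d) = (-15.6846) × (56.6/657.502) = -1.35018…

-1.350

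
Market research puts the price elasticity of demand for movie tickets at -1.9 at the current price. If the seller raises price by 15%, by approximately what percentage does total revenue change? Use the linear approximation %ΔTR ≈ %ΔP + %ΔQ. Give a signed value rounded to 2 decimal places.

%ΔQ ≈ Ed × %ΔP = (-1.9) × (+15%) = -28.5000%
%ΔTR ≈ %ΔP + %ΔQ = (+15%) + (-28.5000%) = -13.5000%

-13.50%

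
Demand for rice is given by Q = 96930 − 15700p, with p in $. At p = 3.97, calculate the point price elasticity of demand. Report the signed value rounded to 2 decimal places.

dQ/dp = −15700. At p = 3.97, Q = 96930 − 15700(3.97) = 34601.
Ed = (dQ/dp)·(p/Q) = −15700 × (3.97/34601) = -1.8013…

-1.80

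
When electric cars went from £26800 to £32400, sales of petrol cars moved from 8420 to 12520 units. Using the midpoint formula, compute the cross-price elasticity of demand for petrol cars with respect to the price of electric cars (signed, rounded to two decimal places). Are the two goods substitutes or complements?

2.07; substitutes

%ΔQ_{petrol cars} = (12520 − 8420)/avg = 4100/10470 = 0.391595…
%ΔP_{electric cars} = (32400 − 26800)/avg = 5600/29600 = 0.189189…
E_cross = (4100/10470) / (5600/29600) = 2.0698…
E_cross > 0 ⇒ the goods are substitutes.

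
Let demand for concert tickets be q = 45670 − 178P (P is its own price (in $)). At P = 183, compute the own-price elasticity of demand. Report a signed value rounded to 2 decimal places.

-2.49

At the given values, q = 45670 − 178(183) = 13096.
∂q/∂P = −178.
E = (-178) × (183/13096) = -2.4873…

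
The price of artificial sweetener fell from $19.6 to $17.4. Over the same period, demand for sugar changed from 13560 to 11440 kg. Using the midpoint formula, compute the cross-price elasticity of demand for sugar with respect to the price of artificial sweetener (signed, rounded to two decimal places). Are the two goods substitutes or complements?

1.43; substitutes

%ΔQ_{sugar} = (11440 − 13560)/avg = -2120/12500 = -0.1696
%ΔP_{artificial sweetener} = (17.4 − 19.6)/avg = -2.2/18.5 = -0.118918…
E_cross = (-2120/12500) / (-2.2/18.5) = 1.4261…
E_cross > 0 ⇒ the goods are substitutes.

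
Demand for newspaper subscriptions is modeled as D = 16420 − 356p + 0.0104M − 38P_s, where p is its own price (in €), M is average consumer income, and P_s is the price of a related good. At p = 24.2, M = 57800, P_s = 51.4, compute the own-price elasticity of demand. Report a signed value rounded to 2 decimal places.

-1.34

At the given values, D = 16420 − 356(24.2) + 0.0104(57800) − 38(51.4) = 6452.72.
∂D/∂p = −356.
E = (-356) × (24.2/6452.72) = -1.3351…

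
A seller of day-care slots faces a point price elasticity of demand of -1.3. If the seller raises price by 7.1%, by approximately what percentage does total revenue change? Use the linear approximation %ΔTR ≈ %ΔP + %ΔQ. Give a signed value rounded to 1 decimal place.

%ΔQ ≈ Ed × %ΔP = (-1.3) × (+7.1%) = -9.2300%
%ΔTR ≈ %ΔP + %ΔQ = (+7.1%) + (-9.2300%) = -2.1300%

-2.1%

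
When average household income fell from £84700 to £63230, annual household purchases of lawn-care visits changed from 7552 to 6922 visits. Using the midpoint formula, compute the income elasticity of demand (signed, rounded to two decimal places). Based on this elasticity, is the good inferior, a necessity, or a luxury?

%ΔQ = (6922 − 7552)/[( 7552 + 6922)/2] = -630/7237 = -0.087052…
%ΔIncome = (63230 − 84700)/[( 84700 + 63230)/2] = -21470/73965 = -0.290272…
E_income = (-630/7237) / (-21470/73965) = 0.2998…
0 < E_income < 1 ⇒ normal good, necessity.

0.30; necessity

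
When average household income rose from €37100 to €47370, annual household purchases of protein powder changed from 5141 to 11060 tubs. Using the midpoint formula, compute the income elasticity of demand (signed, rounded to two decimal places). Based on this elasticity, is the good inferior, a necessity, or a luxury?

3.00; luxury

%ΔQ = (11060 − 5141)/[( 5141 + 11060)/2] = 5919/8100.5 = 0.730695…
%ΔIncome = (47370 − 37100)/[( 37100 + 47370)/2] = 10270/42235 = 0.243163…
E_income = (5919/8100.5) / (10270/42235) = 3.0049…
E_income > 1 ⇒ normal good, luxury.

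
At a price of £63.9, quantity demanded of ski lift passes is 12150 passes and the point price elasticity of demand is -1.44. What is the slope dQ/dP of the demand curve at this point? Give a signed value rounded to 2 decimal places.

Ed = (dQ/dP)·(P/Q) ⇒ dQ/dP = Ed·Q/P = (-1.44)·12150/63.9 = -273.8028…

-273.80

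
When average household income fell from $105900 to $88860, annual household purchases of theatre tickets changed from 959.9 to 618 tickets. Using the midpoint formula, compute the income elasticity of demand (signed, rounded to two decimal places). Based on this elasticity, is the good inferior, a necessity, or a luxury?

%ΔQ = (618 − 959.9)/[( 959.9 + 618)/2] = -341.9/788.95 = -0.433360…
%ΔIncome = (88860 − 105900)/[( 105900 + 88860)/2] = -17040/97380 = -0.174984…
E_income = (-341.9/788.95) / (-17040/97380) = 2.4765…
E_income > 1 ⇒ normal good, luxury.

2.48; luxury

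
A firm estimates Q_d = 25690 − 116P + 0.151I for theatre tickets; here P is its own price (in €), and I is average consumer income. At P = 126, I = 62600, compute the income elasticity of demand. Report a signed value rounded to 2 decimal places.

0.46

At the given values, Q_d = 25690 − 116(126) + 0.151(62600) = 20526.6.
∂Q_d/∂I = 0.151.
E = (0.151) × (62600/20526.6) = 0.4605…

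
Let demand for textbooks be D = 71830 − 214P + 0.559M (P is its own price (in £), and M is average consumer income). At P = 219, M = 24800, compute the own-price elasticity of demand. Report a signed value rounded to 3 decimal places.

At the given values, D = 71830 − 214(219) + 0.559(24800) = 38827.2.
∂D/∂P = −214.
E = (-214) × (219/38827.2) = -1.20704…

-1.207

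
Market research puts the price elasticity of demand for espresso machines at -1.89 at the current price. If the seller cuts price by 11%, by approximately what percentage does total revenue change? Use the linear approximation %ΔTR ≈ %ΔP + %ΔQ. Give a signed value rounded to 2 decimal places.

%ΔQ ≈ Ed × %ΔP = (-1.89) × (-11%) = +20.7900%
%ΔTR ≈ %ΔP + %ΔQ = (-11%) + (+20.7900%) = +9.7900%

+9.79%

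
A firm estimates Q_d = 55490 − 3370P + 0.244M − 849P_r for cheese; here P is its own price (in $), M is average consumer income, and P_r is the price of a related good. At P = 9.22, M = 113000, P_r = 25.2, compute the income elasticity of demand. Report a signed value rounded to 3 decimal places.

0.901

At the given values, Q_d = 55490 − 3370(9.22) + 0.244(113000) − 849(25.2) = 30595.8.
∂Q_d/∂M = 0.244.
E = (0.244) × (113000/30595.8) = 0.90116…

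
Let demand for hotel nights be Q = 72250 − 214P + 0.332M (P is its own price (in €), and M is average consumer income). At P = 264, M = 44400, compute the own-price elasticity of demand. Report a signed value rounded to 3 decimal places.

-1.853

At the given values, Q = 72250 − 214(264) + 0.332(44400) = 30494.8.
∂Q/∂P = −214.
E = (-214) × (264/30494.8) = -1.85264…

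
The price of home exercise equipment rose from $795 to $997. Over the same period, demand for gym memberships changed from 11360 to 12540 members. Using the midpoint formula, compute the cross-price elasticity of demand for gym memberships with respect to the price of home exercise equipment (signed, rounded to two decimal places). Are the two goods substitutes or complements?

0.44; substitutes

%ΔQ_{gym memberships} = (12540 − 11360)/avg = 1180/11950 = 0.098744…
%ΔP_{home exercise equipment} = (997 − 795)/avg = 202/896 = 0.225446…
E_cross = (1180/11950) / (202/896) = 0.4379…
E_cross > 0 ⇒ the goods are substitutes.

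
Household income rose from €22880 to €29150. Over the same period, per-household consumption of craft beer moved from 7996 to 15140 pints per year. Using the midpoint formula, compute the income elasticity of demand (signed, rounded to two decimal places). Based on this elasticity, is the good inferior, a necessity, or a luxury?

%ΔQ = (15140 − 7996)/[( 7996 + 15140)/2] = 7144/11568 = 0.617565…
%ΔIncome = (29150 − 22880)/[( 22880 + 29150)/2] = 6270/26015 = 0.241014…
E_income = (7144/11568) / (6270/26015) = 2.5623…
E_income > 1 ⇒ normal good, luxury.

2.56; luxury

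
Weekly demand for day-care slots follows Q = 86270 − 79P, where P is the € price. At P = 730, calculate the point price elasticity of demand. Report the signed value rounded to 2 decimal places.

dQ/dP = −79. At P = 730, Q = 86270 − 79(730) = 28600.
Ed = (dQ/dP)·(P/Q) = −79 × (730/28600) = -2.0164…

-2.02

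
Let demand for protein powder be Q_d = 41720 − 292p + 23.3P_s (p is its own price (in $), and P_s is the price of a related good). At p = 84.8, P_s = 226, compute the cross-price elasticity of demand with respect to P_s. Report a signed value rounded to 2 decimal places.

At the given values, Q_d = 41720 − 292(84.8) + 23.3(226) = 22224.2.
∂Q_d/∂P_s = 23.3.
E = (23.3) × (226/22224.2) = 0.2369…

0.24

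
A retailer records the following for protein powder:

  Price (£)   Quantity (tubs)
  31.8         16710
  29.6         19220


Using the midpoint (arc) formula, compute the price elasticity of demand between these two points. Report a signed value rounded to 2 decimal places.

%ΔQ = (19220 − 16710) / [(16710 + 19220)/2] = 2510/17965 = 0.139716…
%ΔP = (29.6 − 31.8) / [(31.8 + 29.6)/2] = -2.2/30.7 = -0.071661…
Arc Ed = %ΔQ / %ΔP = (2510/17965) / (-2.2/30.7) = -1.9496…

-1.95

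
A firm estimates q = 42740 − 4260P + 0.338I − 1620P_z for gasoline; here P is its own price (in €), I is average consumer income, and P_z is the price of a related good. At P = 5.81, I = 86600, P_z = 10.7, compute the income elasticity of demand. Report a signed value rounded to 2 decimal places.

At the given values, q = 42740 − 4260(5.81) + 0.338(86600) − 1620(10.7) = 29926.2.
∂q/∂I = 0.338.
E = (0.338) × (86600/29926.2) = 0.9780…

0.98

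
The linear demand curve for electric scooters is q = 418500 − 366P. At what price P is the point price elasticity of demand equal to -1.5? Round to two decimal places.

Ed = −366P/(418500 − 366P). Set this equal to -1.5:
366P = 1.5·(418500 − 366P) ⇒ 366P(1 + 1.5) = 1.5·418500
P = 1.5·418500 / (366·2.5) = 686.0655…

686.07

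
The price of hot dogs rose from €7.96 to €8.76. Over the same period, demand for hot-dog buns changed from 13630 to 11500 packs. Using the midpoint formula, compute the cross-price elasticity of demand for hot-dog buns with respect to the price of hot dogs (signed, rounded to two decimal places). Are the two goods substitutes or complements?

-1.77; complements

%ΔQ_{hot-dog buns} = (11500 − 13630)/avg = -2130/12565 = -0.169518…
%ΔP_{hot dogs} = (8.76 − 7.96)/avg = 0.8/8.36 = 0.095693…
E_cross = (-2130/12565) / (0.8/8.36) = -1.7714…
E_cross < 0 ⇒ the goods are complements.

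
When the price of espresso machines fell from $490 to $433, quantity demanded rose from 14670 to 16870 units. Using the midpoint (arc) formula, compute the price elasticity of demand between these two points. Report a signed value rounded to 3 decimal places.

-1.130

%ΔQ = (16870 − 14670) / [(14670 + 16870)/2] = 2200/15770 = 0.139505…
%ΔP = (433 − 490) / [(490 + 433)/2] = -57/461.5 = -0.123510…
Arc Ed = %ΔQ / %ΔP = (2200/15770) / (-57/461.5) = -1.12950…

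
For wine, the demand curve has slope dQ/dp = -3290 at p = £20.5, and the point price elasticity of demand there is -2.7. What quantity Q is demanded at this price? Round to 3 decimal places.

24979.630

Ed = (dQ/dp)·(p/Q) ⇒ Q = (dQ/dp)·p/Ed = (-3290)·20.5/(-2.7) = 24979.62962…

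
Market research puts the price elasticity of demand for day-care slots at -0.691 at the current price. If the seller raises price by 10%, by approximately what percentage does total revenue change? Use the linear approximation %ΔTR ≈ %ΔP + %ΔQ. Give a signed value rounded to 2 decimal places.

%ΔQ ≈ Ed × %ΔP = (-0.691) × (+10%) = -6.9100%
%ΔTR ≈ %ΔP + %ΔQ = (+10%) + (-6.9100%) = +3.0900%

+3.09%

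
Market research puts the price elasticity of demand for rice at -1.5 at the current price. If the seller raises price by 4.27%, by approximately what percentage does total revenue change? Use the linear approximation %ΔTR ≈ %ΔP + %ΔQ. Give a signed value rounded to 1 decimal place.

-2.1%

%ΔQ ≈ Ed × %ΔP = (-1.5) × (+4.27%) = -6.4050%
%ΔTR ≈ %ΔP + %ΔQ = (+4.27%) + (-6.4050%) = -2.1350%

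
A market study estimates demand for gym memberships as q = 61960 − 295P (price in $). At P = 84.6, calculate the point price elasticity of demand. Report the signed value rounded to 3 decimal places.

dq/dP = −295. At P = 84.6, q = 61960 − 295(84.6) = 37003.
Ed = (dq/dP)·(P/q) = −295 × (84.6/37003) = -0.67445…

-0.674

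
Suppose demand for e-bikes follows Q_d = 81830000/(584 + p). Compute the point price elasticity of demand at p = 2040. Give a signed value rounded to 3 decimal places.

dQ_d/dp = −81830000/(584 + p)² = -11.8846. At p = 2040, Q_d = 31185.2.
Ed = (dQ_d/dp)·(p/Q_d) = (-11.8846) × (2040/31185.2) = -0.77743…

-0.777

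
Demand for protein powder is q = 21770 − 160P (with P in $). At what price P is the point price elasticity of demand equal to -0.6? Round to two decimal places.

Ed = −160P/(21770 − 160P). Set this equal to -0.6:
160P = 0.6·(21770 − 160P) ⇒ 160P(1 + 0.6) = 0.6·21770
P = 0.6·21770 / (160·1.6) = 51.0234…

51.02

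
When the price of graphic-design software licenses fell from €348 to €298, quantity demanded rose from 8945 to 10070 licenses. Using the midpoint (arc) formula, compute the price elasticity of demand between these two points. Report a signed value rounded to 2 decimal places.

-0.76

%ΔQ = (10070 − 8945) / [(8945 + 10070)/2] = 1125/9507.5 = 0.118327…
%ΔP = (298 − 348) / [(348 + 298)/2] = -50/323 = -0.154798…
Arc Ed = %ΔQ / %ΔP = (1125/9507.5) / (-50/323) = -0.7643…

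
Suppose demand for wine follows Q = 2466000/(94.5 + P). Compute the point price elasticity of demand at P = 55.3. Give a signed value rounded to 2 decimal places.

-0.37

dQ/dP = −2466000/(94.5 + P)² = -109.893. At P = 55.3, Q = 16461.9.
Ed = (dQ/dP)·(P/Q) = (-109.893) × (55.3/16461.9) = -0.3691…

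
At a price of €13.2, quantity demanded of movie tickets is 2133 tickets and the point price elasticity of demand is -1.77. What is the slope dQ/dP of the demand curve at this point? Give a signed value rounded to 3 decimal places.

-286.016

Ed = (dQ/dP)·(P/Q) ⇒ dQ/dP = Ed·Q/P = (-1.77)·2133/13.2 = -286.01590…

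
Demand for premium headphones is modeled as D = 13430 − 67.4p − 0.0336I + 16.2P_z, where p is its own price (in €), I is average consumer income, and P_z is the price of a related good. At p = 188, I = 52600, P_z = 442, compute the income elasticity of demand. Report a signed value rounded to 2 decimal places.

-0.29

At the given values, D = 13430 − 67.4(188) − 0.0336(52600) + 16.2(442) = 6151.84.
∂D/∂I = -0.0336.
E = (-0.0336) × (52600/6151.84) = -0.2872…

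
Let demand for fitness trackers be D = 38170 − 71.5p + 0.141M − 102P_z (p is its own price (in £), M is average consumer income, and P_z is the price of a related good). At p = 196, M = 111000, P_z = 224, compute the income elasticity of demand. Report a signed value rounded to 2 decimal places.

0.92

At the given values, D = 38170 − 71.5(196) + 0.141(111000) − 102(224) = 16959.
∂D/∂M = 0.141.
E = (0.141) × (111000/16959) = 0.9228…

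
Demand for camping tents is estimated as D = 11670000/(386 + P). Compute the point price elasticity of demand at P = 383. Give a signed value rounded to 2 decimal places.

-0.50

dD/dP = −11670000/(386 + P)² = -19.7341. At P = 383, D = 15175.6.
Ed = (dD/dP)·(P/D) = (-19.7341) × (383/15175.6) = -0.4980…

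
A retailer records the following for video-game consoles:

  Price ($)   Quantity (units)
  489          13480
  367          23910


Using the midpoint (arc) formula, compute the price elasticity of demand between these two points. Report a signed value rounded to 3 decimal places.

-1.957

%ΔQ = (23910 − 13480) / [(13480 + 23910)/2] = 10430/18695 = 0.557903…
%ΔP = (367 − 489) / [(489 + 367)/2] = -122/428 = -0.285046…
Arc Ed = %ΔQ / %ΔP = (10430/18695) / (-122/428) = -1.95723…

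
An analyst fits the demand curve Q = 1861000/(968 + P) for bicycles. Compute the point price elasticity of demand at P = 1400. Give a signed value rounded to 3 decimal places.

dQ/dP = −1861000/(968 + P)² = -0.331881. At P = 1400, Q = 785.895.
Ed = (dQ/dP)·(P/Q) = (-0.331881) × (1400/785.895) = -0.59121…

-0.591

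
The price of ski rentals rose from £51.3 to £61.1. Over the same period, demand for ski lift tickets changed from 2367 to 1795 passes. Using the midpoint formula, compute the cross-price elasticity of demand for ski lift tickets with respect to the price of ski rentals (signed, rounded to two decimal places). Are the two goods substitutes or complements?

%ΔQ_{ski lift tickets} = (1795 − 2367)/avg = -572/2081 = -0.274867…
%ΔP_{ski rentals} = (61.1 − 51.3)/avg = 9.8/56.2 = 0.174377…
E_cross = (-572/2081) / (9.8/56.2) = -1.5762…
E_cross < 0 ⇒ the goods are complements.

-1.58; complements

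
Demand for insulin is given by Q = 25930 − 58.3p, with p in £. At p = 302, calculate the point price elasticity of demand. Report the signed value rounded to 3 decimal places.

-2.115

dQ/dp = −58.3. At p = 302, Q = 25930 − 58.3(302) = 8323.4.
Ed = (dQ/dp)·(p/Q) = −58.3 × (302/8323.4) = -2.11531…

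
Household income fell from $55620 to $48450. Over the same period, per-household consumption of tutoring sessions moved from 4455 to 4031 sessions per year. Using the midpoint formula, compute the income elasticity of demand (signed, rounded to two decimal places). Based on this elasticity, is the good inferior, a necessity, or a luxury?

0.73; necessity

%ΔQ = (4031 − 4455)/[( 4455 + 4031)/2] = -424/4243 = -0.099929…
%ΔIncome = (48450 − 55620)/[( 55620 + 48450)/2] = -7170/52035 = -0.137791…
E_income = (-424/4243) / (-7170/52035) = 0.7252…
0 < E_income < 1 ⇒ normal good, necessity.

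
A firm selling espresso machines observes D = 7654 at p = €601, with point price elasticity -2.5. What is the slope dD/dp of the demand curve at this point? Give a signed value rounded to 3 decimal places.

Ed = (dD/dp)·(p/D) ⇒ dD/dp = Ed·D/p = (-2.5)·7654/601 = -31.83860…

-31.839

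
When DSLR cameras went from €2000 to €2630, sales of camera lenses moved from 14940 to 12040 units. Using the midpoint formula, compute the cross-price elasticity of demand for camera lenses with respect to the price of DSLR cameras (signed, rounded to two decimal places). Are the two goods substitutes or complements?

%ΔQ_{camera lenses} = (12040 − 14940)/avg = -2900/13490 = -0.214974…
%ΔP_{DSLR cameras} = (2630 − 2000)/avg = 630/2315 = 0.272138…
E_cross = (-2900/13490) / (630/2315) = -0.7899…
E_cross < 0 ⇒ the goods are complements.

-0.79; complements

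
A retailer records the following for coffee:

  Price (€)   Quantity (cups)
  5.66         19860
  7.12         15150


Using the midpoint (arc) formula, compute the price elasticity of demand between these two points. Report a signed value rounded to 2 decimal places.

%ΔQ = (15150 − 19860) / [(19860 + 15150)/2] = -4710/17505 = -0.269065…
%ΔP = (7.12 − 5.66) / [(5.66 + 7.12)/2] = 1.46/6.39 = 0.228482…
Arc Ed = %ΔQ / %ΔP = (-4710/17505) / (1.46/6.39) = -1.1776…

-1.18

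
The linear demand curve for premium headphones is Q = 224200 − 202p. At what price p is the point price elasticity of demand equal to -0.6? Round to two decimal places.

416.21

Ed = −202p/(224200 − 202p). Set this equal to -0.6:
202p = 0.6·(224200 − 202p) ⇒ 202p(1 + 0.6) = 0.6·224200
p = 0.6·224200 / (202·1.6) = 416.2128…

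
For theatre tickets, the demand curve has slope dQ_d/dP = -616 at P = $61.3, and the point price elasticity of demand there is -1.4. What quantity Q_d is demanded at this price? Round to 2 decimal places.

26972.00

Ed = (dQ_d/dP)·(P/Q_d) ⇒ Q_d = (dQ_d/dP)·P/Ed = (-616)·61.3/(-1.4) = 26972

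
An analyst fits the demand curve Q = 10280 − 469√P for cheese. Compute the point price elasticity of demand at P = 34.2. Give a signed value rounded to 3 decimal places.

-0.182

dQ/dP = −469/(2√P) = -40.0987. At P = 34.2, Q = 7537.25.
Ed = (dQ/dP)·(P/Q) = (-40.0987) × (34.2/7537.25) = -0.18194…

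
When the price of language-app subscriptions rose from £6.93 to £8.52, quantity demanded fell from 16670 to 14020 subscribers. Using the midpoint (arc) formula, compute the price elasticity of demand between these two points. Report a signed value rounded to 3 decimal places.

-0.839

%ΔQ = (14020 − 16670) / [(16670 + 14020)/2] = -2650/15345 = -0.172694…
%ΔP = (8.52 − 6.93) / [(6.93 + 8.52)/2] = 1.59/7.725 = 0.205825…
Arc Ed = %ΔQ / %ΔP = (-2650/15345) / (1.59/7.725) = -0.83903…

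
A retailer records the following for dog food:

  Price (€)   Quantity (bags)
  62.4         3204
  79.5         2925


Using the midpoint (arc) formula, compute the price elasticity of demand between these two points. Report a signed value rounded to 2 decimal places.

-0.38

%ΔQ = (2925 − 3204) / [(3204 + 2925)/2] = -279/3064.5 = -0.091042…
%ΔP = (79.5 − 62.4) / [(62.4 + 79.5)/2] = 17.1/70.95 = 0.241014…
Arc Ed = %ΔQ / %ΔP = (-279/3064.5) / (17.1/70.95) = -0.3777…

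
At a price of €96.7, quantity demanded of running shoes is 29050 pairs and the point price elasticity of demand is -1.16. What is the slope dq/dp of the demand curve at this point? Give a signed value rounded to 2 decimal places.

-348.48

Ed = (dq/dp)·(p/q) ⇒ dq/dp = Ed·q/p = (-1.16)·29050/96.7 = -348.4798…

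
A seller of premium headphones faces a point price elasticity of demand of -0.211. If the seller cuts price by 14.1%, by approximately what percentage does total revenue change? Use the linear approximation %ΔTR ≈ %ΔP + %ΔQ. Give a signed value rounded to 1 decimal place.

%ΔQ ≈ Ed × %ΔP = (-0.211) × (-14.1%) = +2.9751%
%ΔTR ≈ %ΔP + %ΔQ = (-14.1%) + (+2.9751%) = -11.1249%

-11.1%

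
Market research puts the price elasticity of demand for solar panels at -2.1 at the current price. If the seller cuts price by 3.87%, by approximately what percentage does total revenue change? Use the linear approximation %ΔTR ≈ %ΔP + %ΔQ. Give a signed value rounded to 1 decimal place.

%ΔQ ≈ Ed × %ΔP = (-2.1) × (-3.87%) = +8.1270%
%ΔTR ≈ %ΔP + %ΔQ = (-3.87%) + (+8.1270%) = +4.2570%

+4.3%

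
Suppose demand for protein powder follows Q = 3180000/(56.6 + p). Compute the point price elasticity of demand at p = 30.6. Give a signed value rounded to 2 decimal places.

dQ/dp = −3180000/(56.6 + p)² = -418.21. At p = 30.6, Q = 36467.9.
Ed = (dQ/dp)·(p/Q) = (-418.21) × (30.6/36467.9) = -0.3509…

-0.35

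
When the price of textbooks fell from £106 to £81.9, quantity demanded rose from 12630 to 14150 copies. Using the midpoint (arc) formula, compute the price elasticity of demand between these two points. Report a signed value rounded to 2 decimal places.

-0.44

%ΔQ = (14150 − 12630) / [(12630 + 14150)/2] = 1520/13390 = 0.113517…
%ΔP = (81.9 − 106) / [(106 + 81.9)/2] = -24.1/93.95 = -0.256519…
Arc Ed = %ΔQ / %ΔP = (1520/13390) / (-24.1/93.95) = -0.4425…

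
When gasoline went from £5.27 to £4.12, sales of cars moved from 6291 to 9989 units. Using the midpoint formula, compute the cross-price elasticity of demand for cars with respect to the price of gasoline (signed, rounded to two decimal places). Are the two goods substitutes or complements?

%ΔQ_{cars} = (9989 − 6291)/avg = 3698/8140 = 0.454299…
%ΔP_{gasoline} = (4.12 − 5.27)/avg = -1.15/4.695 = -0.244941…
E_cross = (3698/8140) / (-1.15/4.695) = -1.8547…
E_cross < 0 ⇒ the goods are complements.

-1.85; complements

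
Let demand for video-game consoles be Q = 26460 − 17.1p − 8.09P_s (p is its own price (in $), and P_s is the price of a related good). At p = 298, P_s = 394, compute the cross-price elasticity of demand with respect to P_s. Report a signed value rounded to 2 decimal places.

-0.18

At the given values, Q = 26460 − 17.1(298) − 8.09(394) = 18176.74.
∂Q/∂P_s = -8.09.
E = (-8.09) × (394/18176.74) = -0.1753…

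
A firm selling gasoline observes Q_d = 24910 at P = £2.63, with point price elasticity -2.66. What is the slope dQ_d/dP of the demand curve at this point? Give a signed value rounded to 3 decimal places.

-25194.144

Ed = (dQ_d/dP)·(P/Q_d) ⇒ dQ_d/dP = Ed·Q_d/P = (-2.66)·24910/2.63 = -25194.14448…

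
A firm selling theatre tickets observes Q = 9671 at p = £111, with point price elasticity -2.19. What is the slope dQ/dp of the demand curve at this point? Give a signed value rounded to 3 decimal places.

-190.806

Ed = (dQ/dp)·(p/Q) ⇒ dQ/dp = Ed·Q/p = (-2.19)·9671/111 = -190.80621…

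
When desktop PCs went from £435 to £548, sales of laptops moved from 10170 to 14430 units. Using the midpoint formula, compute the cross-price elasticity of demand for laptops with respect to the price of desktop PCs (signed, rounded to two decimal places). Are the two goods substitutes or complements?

%ΔQ_{laptops} = (14430 − 10170)/avg = 4260/12300 = 0.346341…
%ΔP_{desktop PCs} = (548 − 435)/avg = 113/491.5 = 0.229908…
E_cross = (4260/12300) / (113/491.5) = 1.5064…
E_cross > 0 ⇒ the goods are substitutes.

1.51; substitutes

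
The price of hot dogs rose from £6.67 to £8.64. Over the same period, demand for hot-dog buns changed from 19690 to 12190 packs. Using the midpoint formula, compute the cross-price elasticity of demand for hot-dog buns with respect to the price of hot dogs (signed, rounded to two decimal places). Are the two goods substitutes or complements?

-1.83; complements

%ΔQ_{hot-dog buns} = (12190 − 19690)/avg = -7500/15940 = -0.470514…
%ΔP_{hot dogs} = (8.64 − 6.67)/avg = 1.97/7.655 = 0.257348…
E_cross = (-7500/15940) / (1.97/7.655) = -1.8283…
E_cross < 0 ⇒ the goods are complements.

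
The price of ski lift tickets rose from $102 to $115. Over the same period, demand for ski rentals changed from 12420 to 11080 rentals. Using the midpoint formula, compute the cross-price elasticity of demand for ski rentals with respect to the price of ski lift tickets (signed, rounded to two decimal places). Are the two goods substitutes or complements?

%ΔQ_{ski rentals} = (11080 − 12420)/avg = -1340/11750 = -0.114042…
%ΔP_{ski lift tickets} = (115 − 102)/avg = 13/108.5 = 0.119815…
E_cross = (-1340/11750) / (13/108.5) = -0.9518…
E_cross < 0 ⇒ the goods are complements.

-0.95; complements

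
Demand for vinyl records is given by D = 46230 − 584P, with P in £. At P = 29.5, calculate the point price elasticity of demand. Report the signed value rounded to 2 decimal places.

-0.59

dD/dP = −584. At P = 29.5, D = 46230 − 584(29.5) = 29002.
Ed = (dD/dP)·(P/D) = −584 × (29.5/29002) = -0.5940…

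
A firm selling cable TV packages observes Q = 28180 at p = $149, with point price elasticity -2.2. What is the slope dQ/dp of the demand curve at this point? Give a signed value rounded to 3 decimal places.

-416.081

Ed = (dQ/dp)·(p/Q) ⇒ dQ/dp = Ed·Q/p = (-2.2)·28180/149 = -416.08053…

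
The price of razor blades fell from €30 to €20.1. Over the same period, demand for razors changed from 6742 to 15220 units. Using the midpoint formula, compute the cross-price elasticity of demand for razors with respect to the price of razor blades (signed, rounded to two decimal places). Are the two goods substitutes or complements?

-1.95; complements

%ΔQ_{razors} = (15220 − 6742)/avg = 8478/10981 = 0.772060…
%ΔP_{razor blades} = (20.1 − 30)/avg = -9.9/25.05 = -0.395209…
E_cross = (8478/10981) / (-9.9/25.05) = -1.9535…
E_cross < 0 ⇒ the goods are complements.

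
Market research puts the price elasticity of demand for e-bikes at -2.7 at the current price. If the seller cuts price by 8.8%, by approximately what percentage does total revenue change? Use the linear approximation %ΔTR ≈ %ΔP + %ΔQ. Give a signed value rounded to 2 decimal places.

+14.96%

%ΔQ ≈ Ed × %ΔP = (-2.7) × (-8.8%) = +23.7600%
%ΔTR ≈ %ΔP + %ΔQ = (-8.8%) + (+23.7600%) = +14.9600%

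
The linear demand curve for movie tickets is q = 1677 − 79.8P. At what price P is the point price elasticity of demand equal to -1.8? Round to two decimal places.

Ed = −79.8P/(1677 − 79.8P). Set this equal to -1.8:
79.8P = 1.8·(1677 − 79.8P) ⇒ 79.8P(1 + 1.8) = 1.8·1677
P = 1.8·1677 / (79.8·2.8) = 13.5096…

13.51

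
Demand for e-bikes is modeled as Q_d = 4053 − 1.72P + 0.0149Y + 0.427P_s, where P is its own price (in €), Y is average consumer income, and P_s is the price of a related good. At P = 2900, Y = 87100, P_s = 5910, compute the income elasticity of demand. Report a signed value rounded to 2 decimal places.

0.45

At the given values, Q_d = 4053 − 1.72(2900) + 0.0149(87100) + 0.427(5910) = 2886.36.
∂Q_d/∂Y = 0.0149.
E = (0.0149) × (87100/2886.36) = 0.4496…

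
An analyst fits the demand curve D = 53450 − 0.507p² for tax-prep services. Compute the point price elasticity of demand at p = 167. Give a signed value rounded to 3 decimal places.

-0.719

dD/dp = −2·0.507·p = -169.338. At p = 167, D = 39310.277.
Ed = (dD/dp)·(p/D) = (-169.338) × (167/39310.277) = -0.71939…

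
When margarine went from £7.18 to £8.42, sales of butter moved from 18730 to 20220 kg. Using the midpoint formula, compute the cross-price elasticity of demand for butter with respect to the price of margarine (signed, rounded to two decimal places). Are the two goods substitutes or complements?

%ΔQ_{butter} = (20220 − 18730)/avg = 1490/19475 = 0.076508…
%ΔP_{margarine} = (8.42 − 7.18)/avg = 1.24/7.8 = 0.158974…
E_cross = (1490/19475) / (1.24/7.8) = 0.4812…
E_cross > 0 ⇒ the goods are substitutes.

0.48; substitutes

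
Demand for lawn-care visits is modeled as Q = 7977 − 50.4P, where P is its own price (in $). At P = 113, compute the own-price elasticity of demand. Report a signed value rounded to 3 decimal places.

-2.496

At the given values, Q = 7977 − 50.4(113) = 2281.8.
∂Q/∂P = −50.4.
E = (-50.4) × (113/2281.8) = -2.49592…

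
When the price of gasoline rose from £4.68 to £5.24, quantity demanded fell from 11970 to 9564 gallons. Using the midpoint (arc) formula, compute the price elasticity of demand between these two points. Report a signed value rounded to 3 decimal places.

%ΔQ = (9564 − 11970) / [(11970 + 9564)/2] = -2406/10767 = -0.223460…
%ΔP = (5.24 − 4.68) / [(4.68 + 5.24)/2] = 0.56/4.96 = 0.112903…
Arc Ed = %ΔQ / %ΔP = (-2406/10767) / (0.56/4.96) = -1.97922…

-1.979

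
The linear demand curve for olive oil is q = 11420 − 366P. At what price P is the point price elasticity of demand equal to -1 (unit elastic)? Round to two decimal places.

Ed = −366P/(11420 − 366P). Set this equal to -1:
366P = 1·(11420 − 366P) ⇒ 366P(1 + 1) = 1·11420
P = 1·11420 / (366·2) = 15.6010…

15.60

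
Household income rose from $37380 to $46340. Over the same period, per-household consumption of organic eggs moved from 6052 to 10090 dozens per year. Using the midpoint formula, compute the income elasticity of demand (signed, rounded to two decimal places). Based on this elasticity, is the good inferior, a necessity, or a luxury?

%ΔQ = (10090 − 6052)/[( 6052 + 10090)/2] = 4038/8071 = 0.500309…
%ΔIncome = (46340 − 37380)/[( 37380 + 46340)/2] = 8960/41860 = 0.214046…
E_income = (4038/8071) / (8960/41860) = 2.3373…
E_income > 1 ⇒ normal good, luxury.

2.34; luxury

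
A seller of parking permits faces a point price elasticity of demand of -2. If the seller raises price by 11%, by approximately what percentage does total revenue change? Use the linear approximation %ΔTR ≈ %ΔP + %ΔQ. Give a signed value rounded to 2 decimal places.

-11.00%

%ΔQ ≈ Ed × %ΔP = (-2) × (+11%) = -22.0000%
%ΔTR ≈ %ΔP + %ΔQ = (+11%) + (-22.0000%) = -11.0000%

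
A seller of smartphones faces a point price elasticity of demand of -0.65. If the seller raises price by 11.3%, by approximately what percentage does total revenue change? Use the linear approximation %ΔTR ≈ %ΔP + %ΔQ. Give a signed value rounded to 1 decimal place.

+4.0%

%ΔQ ≈ Ed × %ΔP = (-0.65) × (+11.3%) = -7.3450%
%ΔTR ≈ %ΔP + %ΔQ = (+11.3%) + (-7.3450%) = +3.9550%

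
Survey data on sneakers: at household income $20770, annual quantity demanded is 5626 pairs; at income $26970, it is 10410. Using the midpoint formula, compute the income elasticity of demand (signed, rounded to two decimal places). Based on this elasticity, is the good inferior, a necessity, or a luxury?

%ΔQ = (10410 − 5626)/[( 5626 + 10410)/2] = 4784/8018 = 0.596657…
%ΔIncome = (26970 − 20770)/[( 20770 + 26970)/2] = 6200/23870 = 0.259740…
E_income = (4784/8018) / (6200/23870) = 2.2971…
E_income > 1 ⇒ normal good, luxury.

2.30; luxury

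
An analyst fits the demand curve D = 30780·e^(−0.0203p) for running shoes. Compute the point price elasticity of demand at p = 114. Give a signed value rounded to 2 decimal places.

dD/dp = −0.0203·D = -61.7619. At p = 114, D = 3042.46.
Ed = (dD/dp)·(p/D) = (-61.7619) × (114/3042.46) = -2.3142

-2.31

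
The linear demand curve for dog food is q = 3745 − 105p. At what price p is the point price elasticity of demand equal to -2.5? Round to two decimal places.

25.48

Ed = −105p/(3745 − 105p). Set this equal to -2.5:
105p = 2.5·(3745 − 105p) ⇒ 105p(1 + 2.5) = 2.5·3745
p = 2.5·3745 / (105·3.5) = 25.4761…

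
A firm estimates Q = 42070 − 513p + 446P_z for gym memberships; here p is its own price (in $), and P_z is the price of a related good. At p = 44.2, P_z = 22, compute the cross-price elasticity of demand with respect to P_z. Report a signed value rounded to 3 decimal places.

0.336

At the given values, Q = 42070 − 513(44.2) + 446(22) = 29207.4.
∂Q/∂P_z = 446.
E = (446) × (22/29207.4) = 0.33594…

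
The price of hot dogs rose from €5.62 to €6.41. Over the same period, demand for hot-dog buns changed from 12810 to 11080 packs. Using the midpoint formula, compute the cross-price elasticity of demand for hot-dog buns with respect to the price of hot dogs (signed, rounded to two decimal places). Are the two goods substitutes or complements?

%ΔQ_{hot-dog buns} = (11080 − 12810)/avg = -1730/11945 = -0.144830…
%ΔP_{hot dogs} = (6.41 − 5.62)/avg = 0.79/6.015 = 0.131338…
E_cross = (-1730/11945) / (0.79/6.015) = -1.1027…
E_cross < 0 ⇒ the goods are complements.

-1.10; complements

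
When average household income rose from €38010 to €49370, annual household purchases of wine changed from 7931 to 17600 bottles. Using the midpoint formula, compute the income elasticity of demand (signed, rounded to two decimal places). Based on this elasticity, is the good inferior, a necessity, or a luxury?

2.91; luxury

%ΔQ = (17600 − 7931)/[( 7931 + 17600)/2] = 9669/12765.5 = 0.757432…
%ΔIncome = (49370 − 38010)/[( 38010 + 49370)/2] = 11360/43690 = 0.260013…
E_income = (9669/12765.5) / (11360/43690) = 2.9130…
E_income > 1 ⇒ normal good, luxury.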